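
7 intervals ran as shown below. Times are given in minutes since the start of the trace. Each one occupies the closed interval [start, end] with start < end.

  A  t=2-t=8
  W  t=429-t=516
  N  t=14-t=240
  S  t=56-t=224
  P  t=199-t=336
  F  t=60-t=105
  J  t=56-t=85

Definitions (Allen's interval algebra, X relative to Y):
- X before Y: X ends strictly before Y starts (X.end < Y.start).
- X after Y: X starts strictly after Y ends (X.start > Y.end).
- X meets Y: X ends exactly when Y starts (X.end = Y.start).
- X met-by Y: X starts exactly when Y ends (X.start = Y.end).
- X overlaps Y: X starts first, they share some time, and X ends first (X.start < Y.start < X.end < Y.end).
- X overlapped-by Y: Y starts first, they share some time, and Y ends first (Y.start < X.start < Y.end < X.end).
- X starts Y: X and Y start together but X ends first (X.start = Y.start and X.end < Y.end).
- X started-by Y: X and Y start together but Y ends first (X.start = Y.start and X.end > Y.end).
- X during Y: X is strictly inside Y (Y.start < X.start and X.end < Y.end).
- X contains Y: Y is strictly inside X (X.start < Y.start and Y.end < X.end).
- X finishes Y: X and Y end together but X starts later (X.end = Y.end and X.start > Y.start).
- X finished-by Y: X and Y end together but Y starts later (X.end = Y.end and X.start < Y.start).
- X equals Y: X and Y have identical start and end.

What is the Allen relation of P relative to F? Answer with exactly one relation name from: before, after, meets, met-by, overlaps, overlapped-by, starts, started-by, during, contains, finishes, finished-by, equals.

after

P = [t=199, t=336]; F = [t=60, t=105].
Compare endpoints: P.start > F.start, P.start > F.end, P.end > F.start, P.end > F.end.
That pattern is 'after'.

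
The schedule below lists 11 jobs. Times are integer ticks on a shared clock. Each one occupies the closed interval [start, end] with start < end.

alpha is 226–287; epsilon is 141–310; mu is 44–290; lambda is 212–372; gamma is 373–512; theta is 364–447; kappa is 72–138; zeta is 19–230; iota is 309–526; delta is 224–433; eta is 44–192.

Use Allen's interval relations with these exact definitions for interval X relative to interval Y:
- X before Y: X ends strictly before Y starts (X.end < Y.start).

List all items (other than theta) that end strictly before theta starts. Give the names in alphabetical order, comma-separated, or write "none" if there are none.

alpha, epsilon, eta, kappa, mu, zeta

Target theta = [364, 447].
alpha [226, 287] → before → yes.
delta [224, 433] → overlaps → no.
epsilon [141, 310] → before → yes.
eta [44, 192] → before → yes.
gamma [373, 512] → overlapped-by → no.
iota [309, 526] → contains → no.
kappa [72, 138] → before → yes.
lambda [212, 372] → overlaps → no.
mu [44, 290] → before → yes.
zeta [19, 230] → before → yes.
Result: alpha, epsilon, eta, kappa, mu, zeta.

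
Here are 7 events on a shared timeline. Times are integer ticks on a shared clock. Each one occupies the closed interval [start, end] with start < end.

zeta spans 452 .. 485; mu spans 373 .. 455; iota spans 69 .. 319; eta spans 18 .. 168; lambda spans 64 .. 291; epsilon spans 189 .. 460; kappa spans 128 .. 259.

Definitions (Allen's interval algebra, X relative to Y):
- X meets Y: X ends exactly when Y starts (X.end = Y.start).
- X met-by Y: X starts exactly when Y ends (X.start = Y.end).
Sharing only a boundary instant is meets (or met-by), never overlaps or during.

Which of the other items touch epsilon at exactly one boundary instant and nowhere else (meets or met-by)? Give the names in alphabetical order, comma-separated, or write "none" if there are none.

none

Target epsilon = [189, 460].
eta [18, 168] → before → no.
iota [69, 319] → overlaps → no.
kappa [128, 259] → overlaps → no.
lambda [64, 291] → overlaps → no.
mu [373, 455] → during → no.
zeta [452, 485] → overlapped-by → no.
Result: none.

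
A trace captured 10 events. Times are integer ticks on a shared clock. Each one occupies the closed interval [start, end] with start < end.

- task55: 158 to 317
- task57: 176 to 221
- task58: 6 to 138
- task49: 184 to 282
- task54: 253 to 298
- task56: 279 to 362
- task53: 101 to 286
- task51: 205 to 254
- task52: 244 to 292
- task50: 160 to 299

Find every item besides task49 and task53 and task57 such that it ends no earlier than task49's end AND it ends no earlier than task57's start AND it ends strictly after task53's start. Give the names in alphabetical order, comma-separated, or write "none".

task50, task52, task54, task55, task56

Conditions: its end is no earlier than task49's end (X.end >= 282) AND its end is no earlier than task57's start (X.end >= 176) AND its end is strictly after task53's start (X.end > 101).
task50: end 299 >= 282? ✓; end 299 >= 176? ✓; end 299 > 101? ✓ → yes.
task51: end 254 >= 282? ✗; end 254 >= 176? ✓; end 254 > 101? ✓ → no.
task52: end 292 >= 282? ✓; end 292 >= 176? ✓; end 292 > 101? ✓ → yes.
task54: end 298 >= 282? ✓; end 298 >= 176? ✓; end 298 > 101? ✓ → yes.
task55: end 317 >= 282? ✓; end 317 >= 176? ✓; end 317 > 101? ✓ → yes.
task56: end 362 >= 282? ✓; end 362 >= 176? ✓; end 362 > 101? ✓ → yes.
task58: end 138 >= 282? ✗; end 138 >= 176? ✗; end 138 > 101? ✓ → no.
Result: task50, task52, task54, task55, task56.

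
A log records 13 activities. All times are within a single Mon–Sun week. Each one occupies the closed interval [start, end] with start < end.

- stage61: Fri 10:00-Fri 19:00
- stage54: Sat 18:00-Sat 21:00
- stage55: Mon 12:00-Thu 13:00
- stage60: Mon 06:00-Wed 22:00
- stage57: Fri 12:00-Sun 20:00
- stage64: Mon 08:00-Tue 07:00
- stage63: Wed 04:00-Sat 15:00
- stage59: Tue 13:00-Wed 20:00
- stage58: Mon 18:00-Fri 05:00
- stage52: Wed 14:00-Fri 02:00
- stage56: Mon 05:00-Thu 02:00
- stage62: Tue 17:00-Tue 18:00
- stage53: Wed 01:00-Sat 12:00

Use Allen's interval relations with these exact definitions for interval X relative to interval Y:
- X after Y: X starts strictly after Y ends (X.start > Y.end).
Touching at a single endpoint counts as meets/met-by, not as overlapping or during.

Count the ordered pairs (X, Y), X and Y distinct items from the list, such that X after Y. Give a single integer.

35

Checking all 156 ordered pairs for relation 'after'; matching pairs in alphabetical order:
(stage52, stage62): stage52 after stage62 ✓
(stage52, stage64): stage52 after stage64 ✓
(stage53, stage62): stage53 after stage62 ✓
(stage53, stage64): stage53 after stage64 ✓
(stage54, stage52): stage54 after stage52 ✓
(stage54, stage53): stage54 after stage53 ✓
(stage54, stage55): stage54 after stage55 ✓
(stage54, stage56): stage54 after stage56 ✓
(stage54, stage58): stage54 after stage58 ✓
(stage54, stage59): stage54 after stage59 ✓
(stage54, stage60): stage54 after stage60 ✓
(stage54, stage61): stage54 after stage61 ✓
(stage54, stage62): stage54 after stage62 ✓
(stage54, stage63): stage54 after stage63 ✓
(stage54, stage64): stage54 after stage64 ✓
(stage57, stage52): stage57 after stage52 ✓
(stage57, stage55): stage57 after stage55 ✓
(stage57, stage56): stage57 after stage56 ✓
(stage57, stage58): stage57 after stage58 ✓
(stage57, stage59): stage57 after stage59 ✓
(stage57, stage60): stage57 after stage60 ✓
(stage57, stage62): stage57 after stage62 ✓
(stage57, stage64): stage57 after stage64 ✓
(stage59, stage64): stage59 after stage64 ✓
... plus 11 further pairs not listed.
Count: 35.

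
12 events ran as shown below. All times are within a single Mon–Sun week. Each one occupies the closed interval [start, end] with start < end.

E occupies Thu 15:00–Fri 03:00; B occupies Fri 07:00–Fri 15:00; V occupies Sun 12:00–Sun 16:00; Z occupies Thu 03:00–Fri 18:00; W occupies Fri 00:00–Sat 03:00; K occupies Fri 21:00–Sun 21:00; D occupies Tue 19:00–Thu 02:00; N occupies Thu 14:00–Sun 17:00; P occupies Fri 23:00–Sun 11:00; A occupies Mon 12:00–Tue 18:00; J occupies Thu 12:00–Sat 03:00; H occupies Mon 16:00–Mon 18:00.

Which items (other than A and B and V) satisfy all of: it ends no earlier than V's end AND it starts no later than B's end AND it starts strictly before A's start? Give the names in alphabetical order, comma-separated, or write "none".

none

Conditions: its end is no earlier than V's end (X.end >= Sun 16:00) AND its start is no later than B's end (X.start <= Fri 15:00) AND its start is strictly before A's start (X.start < Mon 12:00).
D: end Thu 02:00 >= Sun 16:00? ✗; start Tue 19:00 <= Fri 15:00? ✓; start Tue 19:00 < Mon 12:00? ✗ → no.
E: end Fri 03:00 >= Sun 16:00? ✗; start Thu 15:00 <= Fri 15:00? ✓; start Thu 15:00 < Mon 12:00? ✗ → no.
H: end Mon 18:00 >= Sun 16:00? ✗; start Mon 16:00 <= Fri 15:00? ✓; start Mon 16:00 < Mon 12:00? ✗ → no.
J: end Sat 03:00 >= Sun 16:00? ✗; start Thu 12:00 <= Fri 15:00? ✓; start Thu 12:00 < Mon 12:00? ✗ → no.
K: end Sun 21:00 >= Sun 16:00? ✓; start Fri 21:00 <= Fri 15:00? ✗; start Fri 21:00 < Mon 12:00? ✗ → no.
N: end Sun 17:00 >= Sun 16:00? ✓; start Thu 14:00 <= Fri 15:00? ✓; start Thu 14:00 < Mon 12:00? ✗ → no.
P: end Sun 11:00 >= Sun 16:00? ✗; start Fri 23:00 <= Fri 15:00? ✗; start Fri 23:00 < Mon 12:00? ✗ → no.
W: end Sat 03:00 >= Sun 16:00? ✗; start Fri 00:00 <= Fri 15:00? ✓; start Fri 00:00 < Mon 12:00? ✗ → no.
Z: end Fri 18:00 >= Sun 16:00? ✗; start Thu 03:00 <= Fri 15:00? ✓; start Thu 03:00 < Mon 12:00? ✗ → no.
Result: none.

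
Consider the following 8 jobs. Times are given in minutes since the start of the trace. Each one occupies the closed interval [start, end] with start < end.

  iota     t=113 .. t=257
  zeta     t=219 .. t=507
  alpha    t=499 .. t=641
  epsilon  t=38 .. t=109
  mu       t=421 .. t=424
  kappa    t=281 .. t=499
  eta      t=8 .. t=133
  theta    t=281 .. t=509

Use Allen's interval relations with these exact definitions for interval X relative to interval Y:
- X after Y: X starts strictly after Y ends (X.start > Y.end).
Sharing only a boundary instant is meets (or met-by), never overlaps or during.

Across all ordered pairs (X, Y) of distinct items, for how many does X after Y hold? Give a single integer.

Checking all 56 ordered pairs for relation 'after'; matching pairs in alphabetical order:
(alpha, epsilon): alpha after epsilon ✓
(alpha, eta): alpha after eta ✓
(alpha, iota): alpha after iota ✓
(alpha, mu): alpha after mu ✓
(iota, epsilon): iota after epsilon ✓
(kappa, epsilon): kappa after epsilon ✓
(kappa, eta): kappa after eta ✓
(kappa, iota): kappa after iota ✓
(mu, epsilon): mu after epsilon ✓
(mu, eta): mu after eta ✓
(mu, iota): mu after iota ✓
(theta, epsilon): theta after epsilon ✓
(theta, eta): theta after eta ✓
(theta, iota): theta after iota ✓
(zeta, epsilon): zeta after epsilon ✓
(zeta, eta): zeta after eta ✓
Count: 16.

16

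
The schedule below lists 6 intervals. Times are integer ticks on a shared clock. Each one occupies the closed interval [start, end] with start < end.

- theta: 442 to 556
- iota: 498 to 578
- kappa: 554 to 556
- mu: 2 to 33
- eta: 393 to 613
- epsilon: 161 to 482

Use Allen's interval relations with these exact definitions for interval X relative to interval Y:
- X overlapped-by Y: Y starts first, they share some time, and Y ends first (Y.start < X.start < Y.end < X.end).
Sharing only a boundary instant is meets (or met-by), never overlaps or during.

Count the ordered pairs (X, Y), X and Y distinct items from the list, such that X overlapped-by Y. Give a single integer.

Checking all 30 ordered pairs for relation 'overlapped-by'; matching pairs in alphabetical order:
(eta, epsilon): eta overlapped-by epsilon ✓
(iota, theta): iota overlapped-by theta ✓
(theta, epsilon): theta overlapped-by epsilon ✓
Count: 3.

3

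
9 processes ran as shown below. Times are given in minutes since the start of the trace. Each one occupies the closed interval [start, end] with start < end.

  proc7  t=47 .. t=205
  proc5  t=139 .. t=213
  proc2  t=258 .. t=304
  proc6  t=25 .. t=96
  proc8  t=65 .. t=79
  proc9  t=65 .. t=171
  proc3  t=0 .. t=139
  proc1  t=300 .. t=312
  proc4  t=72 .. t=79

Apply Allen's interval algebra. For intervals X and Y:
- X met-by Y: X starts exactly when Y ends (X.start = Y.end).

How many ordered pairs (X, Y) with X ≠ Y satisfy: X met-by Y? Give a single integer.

Checking all 72 ordered pairs for relation 'met-by'; matching pairs in alphabetical order:
(proc5, proc3): proc5 met-by proc3 ✓
Count: 1.

1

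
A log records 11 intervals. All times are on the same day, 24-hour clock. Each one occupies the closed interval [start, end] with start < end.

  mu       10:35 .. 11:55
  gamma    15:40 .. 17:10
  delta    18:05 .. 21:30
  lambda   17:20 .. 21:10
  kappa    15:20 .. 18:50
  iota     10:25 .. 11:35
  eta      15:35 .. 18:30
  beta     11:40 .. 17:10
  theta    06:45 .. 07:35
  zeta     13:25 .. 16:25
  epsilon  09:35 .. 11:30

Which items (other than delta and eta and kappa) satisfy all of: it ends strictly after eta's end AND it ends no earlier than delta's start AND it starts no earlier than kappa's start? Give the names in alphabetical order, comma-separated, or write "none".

Conditions: its end is strictly after eta's end (X.end > 18:30) AND its end is no earlier than delta's start (X.end >= 18:05) AND its start is no earlier than kappa's start (X.start >= 15:20).
beta: end 17:10 > 18:30? ✗; end 17:10 >= 18:05? ✗; start 11:40 >= 15:20? ✗ → no.
epsilon: end 11:30 > 18:30? ✗; end 11:30 >= 18:05? ✗; start 09:35 >= 15:20? ✗ → no.
gamma: end 17:10 > 18:30? ✗; end 17:10 >= 18:05? ✗; start 15:40 >= 15:20? ✓ → no.
iota: end 11:35 > 18:30? ✗; end 11:35 >= 18:05? ✗; start 10:25 >= 15:20? ✗ → no.
lambda: end 21:10 > 18:30? ✓; end 21:10 >= 18:05? ✓; start 17:20 >= 15:20? ✓ → yes.
mu: end 11:55 > 18:30? ✗; end 11:55 >= 18:05? ✗; start 10:35 >= 15:20? ✗ → no.
theta: end 07:35 > 18:30? ✗; end 07:35 >= 18:05? ✗; start 06:45 >= 15:20? ✗ → no.
zeta: end 16:25 > 18:30? ✗; end 16:25 >= 18:05? ✗; start 13:25 >= 15:20? ✗ → no.
Result: lambda.

lambda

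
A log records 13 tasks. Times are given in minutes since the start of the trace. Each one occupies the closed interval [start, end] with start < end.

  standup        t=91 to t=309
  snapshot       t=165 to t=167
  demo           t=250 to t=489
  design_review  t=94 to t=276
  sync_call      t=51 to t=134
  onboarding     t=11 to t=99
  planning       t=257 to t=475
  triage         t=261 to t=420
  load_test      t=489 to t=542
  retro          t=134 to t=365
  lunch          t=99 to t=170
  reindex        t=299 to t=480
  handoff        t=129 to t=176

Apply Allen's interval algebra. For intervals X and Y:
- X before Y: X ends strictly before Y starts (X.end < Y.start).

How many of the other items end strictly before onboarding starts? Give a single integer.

0

Target onboarding = [t=11, t=99].
demo [t=250, t=489] → after → no.
design_review [t=94, t=276] → overlapped-by → no.
handoff [t=129, t=176] → after → no.
load_test [t=489, t=542] → after → no.
lunch [t=99, t=170] → met-by → no.
planning [t=257, t=475] → after → no.
reindex [t=299, t=480] → after → no.
retro [t=134, t=365] → after → no.
snapshot [t=165, t=167] → after → no.
standup [t=91, t=309] → overlapped-by → no.
sync_call [t=51, t=134] → overlapped-by → no.
triage [t=261, t=420] → after → no.
Total: 0.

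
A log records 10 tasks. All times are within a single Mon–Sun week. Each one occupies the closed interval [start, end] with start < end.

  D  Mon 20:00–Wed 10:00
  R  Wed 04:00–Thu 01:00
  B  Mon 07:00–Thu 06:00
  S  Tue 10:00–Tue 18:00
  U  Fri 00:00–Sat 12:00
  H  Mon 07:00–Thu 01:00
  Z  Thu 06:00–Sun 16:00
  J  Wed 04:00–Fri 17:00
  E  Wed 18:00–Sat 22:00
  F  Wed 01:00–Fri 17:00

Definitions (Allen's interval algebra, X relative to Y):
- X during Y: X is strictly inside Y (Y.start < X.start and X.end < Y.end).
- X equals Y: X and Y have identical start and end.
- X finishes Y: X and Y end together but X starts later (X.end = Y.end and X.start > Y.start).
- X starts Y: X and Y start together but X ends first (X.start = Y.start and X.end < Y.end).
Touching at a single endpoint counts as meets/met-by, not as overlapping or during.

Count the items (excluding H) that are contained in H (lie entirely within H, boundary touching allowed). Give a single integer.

Target H = [Mon 07:00, Thu 01:00].
B [Mon 07:00, Thu 06:00] → started-by → no.
D [Mon 20:00, Wed 10:00] → during → counts.
E [Wed 18:00, Sat 22:00] → overlapped-by → no.
F [Wed 01:00, Fri 17:00] → overlapped-by → no.
J [Wed 04:00, Fri 17:00] → overlapped-by → no.
R [Wed 04:00, Thu 01:00] → finishes → counts.
S [Tue 10:00, Tue 18:00] → during → counts.
U [Fri 00:00, Sat 12:00] → after → no.
Z [Thu 06:00, Sun 16:00] → after → no.
Total: 3.

3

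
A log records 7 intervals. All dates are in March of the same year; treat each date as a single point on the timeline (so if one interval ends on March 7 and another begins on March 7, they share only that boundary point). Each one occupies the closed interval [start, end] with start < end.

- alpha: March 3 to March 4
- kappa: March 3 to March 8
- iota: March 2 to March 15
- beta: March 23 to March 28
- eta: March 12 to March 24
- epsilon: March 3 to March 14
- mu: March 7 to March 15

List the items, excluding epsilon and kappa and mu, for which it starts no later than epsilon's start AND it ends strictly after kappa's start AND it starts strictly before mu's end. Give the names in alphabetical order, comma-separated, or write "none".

alpha, iota

Conditions: its start is no later than epsilon's start (X.start <= March 3) AND its end is strictly after kappa's start (X.end > March 3) AND its start is strictly before mu's end (X.start < March 15).
alpha: start March 3 <= March 3? ✓; end March 4 > March 3? ✓; start March 3 < March 15? ✓ → yes.
beta: start March 23 <= March 3? ✗; end March 28 > March 3? ✓; start March 23 < March 15? ✗ → no.
eta: start March 12 <= March 3? ✗; end March 24 > March 3? ✓; start March 12 < March 15? ✓ → no.
iota: start March 2 <= March 3? ✓; end March 15 > March 3? ✓; start March 2 < March 15? ✓ → yes.
Result: alpha, iota.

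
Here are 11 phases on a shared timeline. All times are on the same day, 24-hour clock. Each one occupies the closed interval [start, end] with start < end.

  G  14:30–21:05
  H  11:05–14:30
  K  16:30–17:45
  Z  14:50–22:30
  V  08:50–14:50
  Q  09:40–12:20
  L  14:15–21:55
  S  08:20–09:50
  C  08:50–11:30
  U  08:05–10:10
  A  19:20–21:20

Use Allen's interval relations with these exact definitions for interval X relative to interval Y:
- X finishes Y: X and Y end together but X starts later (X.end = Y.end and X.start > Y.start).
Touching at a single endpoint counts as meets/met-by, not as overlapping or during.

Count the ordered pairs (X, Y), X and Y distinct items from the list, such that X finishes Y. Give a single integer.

Checking all 110 ordered pairs for relation 'finishes'; matching pairs in alphabetical order:
No pair satisfies it.
Count: 0.

0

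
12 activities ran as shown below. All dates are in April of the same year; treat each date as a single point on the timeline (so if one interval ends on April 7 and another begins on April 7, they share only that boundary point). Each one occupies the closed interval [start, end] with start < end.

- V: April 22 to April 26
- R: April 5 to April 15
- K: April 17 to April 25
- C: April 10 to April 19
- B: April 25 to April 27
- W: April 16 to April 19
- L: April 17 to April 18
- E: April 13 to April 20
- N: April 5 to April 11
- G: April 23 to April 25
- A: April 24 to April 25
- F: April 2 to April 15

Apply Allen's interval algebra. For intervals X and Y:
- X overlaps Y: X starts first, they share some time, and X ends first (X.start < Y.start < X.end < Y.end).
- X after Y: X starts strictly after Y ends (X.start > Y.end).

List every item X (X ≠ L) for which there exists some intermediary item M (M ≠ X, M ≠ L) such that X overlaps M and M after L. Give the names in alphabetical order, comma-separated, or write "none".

Target L = [April 17, April 18].
Intermediaries M with M after L: A, B, G, V.
Via A — items with X overlaps A: none.
Via B — items with X overlaps B: V.
Via G — items with X overlaps G: none.
Via V — items with X overlaps V: K.
Union: K, V.

K, V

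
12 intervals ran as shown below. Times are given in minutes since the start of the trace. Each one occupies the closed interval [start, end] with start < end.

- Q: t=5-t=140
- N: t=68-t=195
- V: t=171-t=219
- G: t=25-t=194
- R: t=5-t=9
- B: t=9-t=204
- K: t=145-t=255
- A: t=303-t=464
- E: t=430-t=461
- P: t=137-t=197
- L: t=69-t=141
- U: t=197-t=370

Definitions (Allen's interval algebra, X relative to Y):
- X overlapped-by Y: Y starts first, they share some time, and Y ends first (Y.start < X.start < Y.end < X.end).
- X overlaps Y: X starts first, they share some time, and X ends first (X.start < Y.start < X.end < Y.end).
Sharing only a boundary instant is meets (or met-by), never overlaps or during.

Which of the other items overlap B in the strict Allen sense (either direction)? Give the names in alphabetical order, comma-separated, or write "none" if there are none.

Target B = [t=9, t=204].
A [t=303, t=464] → after → no.
E [t=430, t=461] → after → no.
G [t=25, t=194] → during → no.
K [t=145, t=255] → overlapped-by → yes.
L [t=69, t=141] → during → no.
N [t=68, t=195] → during → no.
P [t=137, t=197] → during → no.
Q [t=5, t=140] → overlaps → yes.
R [t=5, t=9] → meets → no.
U [t=197, t=370] → overlapped-by → yes.
V [t=171, t=219] → overlapped-by → yes.
Result: K, Q, U, V.

K, Q, U, V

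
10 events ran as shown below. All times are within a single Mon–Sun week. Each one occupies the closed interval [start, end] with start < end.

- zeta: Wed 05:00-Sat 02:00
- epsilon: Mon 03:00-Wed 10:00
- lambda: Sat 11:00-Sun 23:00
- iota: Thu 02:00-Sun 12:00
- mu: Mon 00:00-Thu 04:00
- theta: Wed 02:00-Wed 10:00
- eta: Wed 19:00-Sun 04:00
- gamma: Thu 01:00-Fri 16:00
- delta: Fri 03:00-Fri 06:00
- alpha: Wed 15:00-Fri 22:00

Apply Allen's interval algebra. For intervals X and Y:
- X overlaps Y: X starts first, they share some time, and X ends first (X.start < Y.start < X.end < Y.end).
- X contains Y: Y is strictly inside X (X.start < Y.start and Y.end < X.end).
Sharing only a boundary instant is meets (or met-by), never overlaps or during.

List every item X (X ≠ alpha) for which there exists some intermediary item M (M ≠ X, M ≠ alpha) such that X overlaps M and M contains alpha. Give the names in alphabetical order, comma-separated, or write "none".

Target alpha = [Wed 15:00, Fri 22:00].
Intermediaries M with M contains alpha: zeta.
Via zeta — items with X overlaps zeta: epsilon, mu, theta.
Union: epsilon, mu, theta.

epsilon, mu, theta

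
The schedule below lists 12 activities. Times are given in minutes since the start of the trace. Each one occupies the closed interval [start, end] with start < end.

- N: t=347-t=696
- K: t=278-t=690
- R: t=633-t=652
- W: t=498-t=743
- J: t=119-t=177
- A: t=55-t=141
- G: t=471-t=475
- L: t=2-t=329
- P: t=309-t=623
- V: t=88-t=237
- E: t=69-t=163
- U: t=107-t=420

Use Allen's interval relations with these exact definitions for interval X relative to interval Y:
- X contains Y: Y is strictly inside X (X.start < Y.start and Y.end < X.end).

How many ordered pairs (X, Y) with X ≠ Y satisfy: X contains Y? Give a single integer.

Checking all 132 ordered pairs for relation 'contains'; matching pairs in alphabetical order:
(K, G): K contains G ✓
(K, P): K contains P ✓
(K, R): K contains R ✓
(L, A): L contains A ✓
(L, E): L contains E ✓
(L, J): L contains J ✓
(L, V): L contains V ✓
(N, G): N contains G ✓
(N, R): N contains R ✓
(P, G): P contains G ✓
(U, J): U contains J ✓
(V, J): V contains J ✓
(W, R): W contains R ✓
Count: 13.

13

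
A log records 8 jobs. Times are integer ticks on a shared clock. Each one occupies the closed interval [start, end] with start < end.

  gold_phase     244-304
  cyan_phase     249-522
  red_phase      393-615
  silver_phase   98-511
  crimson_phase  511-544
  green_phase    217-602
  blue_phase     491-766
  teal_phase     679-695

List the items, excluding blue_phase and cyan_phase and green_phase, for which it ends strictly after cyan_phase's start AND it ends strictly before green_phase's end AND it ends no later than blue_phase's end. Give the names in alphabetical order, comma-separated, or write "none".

Conditions: its end is strictly after cyan_phase's start (X.end > 249) AND its end is strictly before green_phase's end (X.end < 602) AND its end is no later than blue_phase's end (X.end <= 766).
crimson_phase: end 544 > 249? ✓; end 544 < 602? ✓; end 544 <= 766? ✓ → yes.
gold_phase: end 304 > 249? ✓; end 304 < 602? ✓; end 304 <= 766? ✓ → yes.
red_phase: end 615 > 249? ✓; end 615 < 602? ✗; end 615 <= 766? ✓ → no.
silver_phase: end 511 > 249? ✓; end 511 < 602? ✓; end 511 <= 766? ✓ → yes.
teal_phase: end 695 > 249? ✓; end 695 < 602? ✗; end 695 <= 766? ✓ → no.
Result: crimson_phase, gold_phase, silver_phase.

crimson_phase, gold_phase, silver_phase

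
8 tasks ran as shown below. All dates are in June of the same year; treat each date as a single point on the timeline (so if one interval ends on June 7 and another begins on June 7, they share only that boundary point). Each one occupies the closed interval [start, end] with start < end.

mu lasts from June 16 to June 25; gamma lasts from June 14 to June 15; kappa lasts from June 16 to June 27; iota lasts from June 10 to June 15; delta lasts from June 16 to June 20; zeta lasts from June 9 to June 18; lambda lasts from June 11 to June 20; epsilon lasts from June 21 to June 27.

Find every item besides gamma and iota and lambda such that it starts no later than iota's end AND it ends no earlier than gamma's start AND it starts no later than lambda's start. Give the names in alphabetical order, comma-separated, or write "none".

Conditions: its start is no later than iota's end (X.start <= June 15) AND its end is no earlier than gamma's start (X.end >= June 14) AND its start is no later than lambda's start (X.start <= June 11).
delta: start June 16 <= June 15? ✗; end June 20 >= June 14? ✓; start June 16 <= June 11? ✗ → no.
epsilon: start June 21 <= June 15? ✗; end June 27 >= June 14? ✓; start June 21 <= June 11? ✗ → no.
kappa: start June 16 <= June 15? ✗; end June 27 >= June 14? ✓; start June 16 <= June 11? ✗ → no.
mu: start June 16 <= June 15? ✗; end June 25 >= June 14? ✓; start June 16 <= June 11? ✗ → no.
zeta: start June 9 <= June 15? ✓; end June 18 >= June 14? ✓; start June 9 <= June 11? ✓ → yes.
Result: zeta.

zeta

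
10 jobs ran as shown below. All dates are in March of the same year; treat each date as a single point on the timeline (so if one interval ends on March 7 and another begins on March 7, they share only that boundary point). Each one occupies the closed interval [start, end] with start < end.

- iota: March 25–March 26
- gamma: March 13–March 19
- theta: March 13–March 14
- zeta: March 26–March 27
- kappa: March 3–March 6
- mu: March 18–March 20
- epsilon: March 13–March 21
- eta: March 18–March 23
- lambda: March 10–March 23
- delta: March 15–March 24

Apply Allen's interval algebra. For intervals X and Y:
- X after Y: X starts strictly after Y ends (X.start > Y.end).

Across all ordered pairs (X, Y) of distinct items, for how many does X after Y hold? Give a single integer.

Checking all 90 ordered pairs for relation 'after'; matching pairs in alphabetical order:
(delta, kappa): delta after kappa ✓
(delta, theta): delta after theta ✓
(epsilon, kappa): epsilon after kappa ✓
(eta, kappa): eta after kappa ✓
(eta, theta): eta after theta ✓
(gamma, kappa): gamma after kappa ✓
(iota, delta): iota after delta ✓
(iota, epsilon): iota after epsilon ✓
(iota, eta): iota after eta ✓
(iota, gamma): iota after gamma ✓
(iota, kappa): iota after kappa ✓
(iota, lambda): iota after lambda ✓
(iota, mu): iota after mu ✓
(iota, theta): iota after theta ✓
(lambda, kappa): lambda after kappa ✓
(mu, kappa): mu after kappa ✓
(mu, theta): mu after theta ✓
(theta, kappa): theta after kappa ✓
(zeta, delta): zeta after delta ✓
(zeta, epsilon): zeta after epsilon ✓
(zeta, eta): zeta after eta ✓
(zeta, gamma): zeta after gamma ✓
(zeta, kappa): zeta after kappa ✓
(zeta, lambda): zeta after lambda ✓
... plus 2 further pairs not listed.
Count: 26.

26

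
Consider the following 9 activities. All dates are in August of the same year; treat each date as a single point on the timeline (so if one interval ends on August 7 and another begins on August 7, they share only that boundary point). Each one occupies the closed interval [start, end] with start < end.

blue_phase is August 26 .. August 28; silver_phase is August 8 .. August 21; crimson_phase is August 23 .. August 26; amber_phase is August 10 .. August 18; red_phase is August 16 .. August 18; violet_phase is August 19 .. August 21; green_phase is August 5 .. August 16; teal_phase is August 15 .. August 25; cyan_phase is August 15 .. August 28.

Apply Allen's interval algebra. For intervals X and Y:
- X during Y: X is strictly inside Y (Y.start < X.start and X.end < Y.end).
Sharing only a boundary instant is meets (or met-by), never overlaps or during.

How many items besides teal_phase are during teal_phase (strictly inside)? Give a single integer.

Target teal_phase = [August 15, August 25].
amber_phase [August 10, August 18] → overlaps → no.
blue_phase [August 26, August 28] → after → no.
crimson_phase [August 23, August 26] → overlapped-by → no.
cyan_phase [August 15, August 28] → started-by → no.
green_phase [August 5, August 16] → overlaps → no.
red_phase [August 16, August 18] → during → counts.
silver_phase [August 8, August 21] → overlaps → no.
violet_phase [August 19, August 21] → during → counts.
Total: 2.

2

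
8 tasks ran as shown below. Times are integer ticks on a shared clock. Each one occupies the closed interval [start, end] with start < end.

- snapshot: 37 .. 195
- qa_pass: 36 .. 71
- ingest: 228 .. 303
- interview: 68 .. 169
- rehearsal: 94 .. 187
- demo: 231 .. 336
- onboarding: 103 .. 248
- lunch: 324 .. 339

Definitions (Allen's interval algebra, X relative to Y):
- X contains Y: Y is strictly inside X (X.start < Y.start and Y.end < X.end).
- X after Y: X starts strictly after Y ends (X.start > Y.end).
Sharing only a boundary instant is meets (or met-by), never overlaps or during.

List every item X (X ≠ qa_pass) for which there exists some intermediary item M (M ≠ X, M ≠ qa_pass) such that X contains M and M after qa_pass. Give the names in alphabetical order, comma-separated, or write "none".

Target qa_pass = [36, 71].
Intermediaries M with M after qa_pass: demo, ingest, lunch, onboarding, rehearsal.
Via demo — items with X contains demo: none.
Via ingest — items with X contains ingest: none.
Via lunch — items with X contains lunch: none.
Via onboarding — items with X contains onboarding: none.
Via rehearsal — items with X contains rehearsal: snapshot.
Union: snapshot.

snapshot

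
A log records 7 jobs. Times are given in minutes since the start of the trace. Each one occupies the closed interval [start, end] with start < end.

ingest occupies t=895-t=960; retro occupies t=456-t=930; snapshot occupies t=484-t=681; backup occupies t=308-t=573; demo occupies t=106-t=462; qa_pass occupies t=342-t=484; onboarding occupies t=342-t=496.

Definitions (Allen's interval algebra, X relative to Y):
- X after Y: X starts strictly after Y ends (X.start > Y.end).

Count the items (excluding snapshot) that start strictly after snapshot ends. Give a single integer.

1

Target snapshot = [t=484, t=681].
backup [t=308, t=573] → overlaps → no.
demo [t=106, t=462] → before → no.
ingest [t=895, t=960] → after → counts.
onboarding [t=342, t=496] → overlaps → no.
qa_pass [t=342, t=484] → meets → no.
retro [t=456, t=930] → contains → no.
Total: 1.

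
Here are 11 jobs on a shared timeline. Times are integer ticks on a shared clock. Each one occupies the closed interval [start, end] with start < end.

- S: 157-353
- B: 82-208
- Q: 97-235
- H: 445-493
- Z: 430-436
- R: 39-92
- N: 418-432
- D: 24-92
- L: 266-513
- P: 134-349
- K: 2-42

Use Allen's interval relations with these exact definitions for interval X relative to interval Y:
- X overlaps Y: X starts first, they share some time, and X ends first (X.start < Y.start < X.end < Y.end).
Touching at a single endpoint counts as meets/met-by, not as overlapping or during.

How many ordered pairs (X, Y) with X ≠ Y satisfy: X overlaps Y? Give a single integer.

13

Checking all 110 ordered pairs for relation 'overlaps'; matching pairs in alphabetical order:
(B, P): B overlaps P ✓
(B, Q): B overlaps Q ✓
(B, S): B overlaps S ✓
(D, B): D overlaps B ✓
(K, D): K overlaps D ✓
(K, R): K overlaps R ✓
(N, Z): N overlaps Z ✓
(P, L): P overlaps L ✓
(P, S): P overlaps S ✓
(Q, P): Q overlaps P ✓
(Q, S): Q overlaps S ✓
(R, B): R overlaps B ✓
(S, L): S overlaps L ✓
Count: 13.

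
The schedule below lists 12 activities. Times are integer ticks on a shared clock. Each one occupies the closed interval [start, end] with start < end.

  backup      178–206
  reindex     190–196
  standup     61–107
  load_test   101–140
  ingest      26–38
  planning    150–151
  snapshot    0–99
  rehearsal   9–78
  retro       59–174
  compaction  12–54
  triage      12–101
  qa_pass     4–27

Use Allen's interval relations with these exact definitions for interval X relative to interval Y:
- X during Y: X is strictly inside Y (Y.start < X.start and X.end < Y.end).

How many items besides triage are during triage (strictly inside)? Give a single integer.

1

Target triage = [12, 101].
backup [178, 206] → after → no.
compaction [12, 54] → starts → no.
ingest [26, 38] → during → counts.
load_test [101, 140] → met-by → no.
planning [150, 151] → after → no.
qa_pass [4, 27] → overlaps → no.
rehearsal [9, 78] → overlaps → no.
reindex [190, 196] → after → no.
retro [59, 174] → overlapped-by → no.
snapshot [0, 99] → overlaps → no.
standup [61, 107] → overlapped-by → no.
Total: 1.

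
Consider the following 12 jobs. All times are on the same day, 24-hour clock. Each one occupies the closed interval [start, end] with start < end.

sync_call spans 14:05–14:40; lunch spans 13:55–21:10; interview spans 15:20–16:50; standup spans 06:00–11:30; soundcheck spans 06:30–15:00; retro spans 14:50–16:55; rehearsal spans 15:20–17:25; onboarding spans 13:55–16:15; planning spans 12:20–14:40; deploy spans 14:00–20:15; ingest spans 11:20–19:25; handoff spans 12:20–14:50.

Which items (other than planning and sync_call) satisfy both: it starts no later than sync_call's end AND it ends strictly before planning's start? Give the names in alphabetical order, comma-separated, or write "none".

standup

Conditions: its start is no later than sync_call's end (X.start <= 14:40) AND its end is strictly before planning's start (X.end < 12:20).
deploy: start 14:00 <= 14:40? ✓; end 20:15 < 12:20? ✗ → no.
handoff: start 12:20 <= 14:40? ✓; end 14:50 < 12:20? ✗ → no.
ingest: start 11:20 <= 14:40? ✓; end 19:25 < 12:20? ✗ → no.
interview: start 15:20 <= 14:40? ✗; end 16:50 < 12:20? ✗ → no.
lunch: start 13:55 <= 14:40? ✓; end 21:10 < 12:20? ✗ → no.
onboarding: start 13:55 <= 14:40? ✓; end 16:15 < 12:20? ✗ → no.
rehearsal: start 15:20 <= 14:40? ✗; end 17:25 < 12:20? ✗ → no.
retro: start 14:50 <= 14:40? ✗; end 16:55 < 12:20? ✗ → no.
soundcheck: start 06:30 <= 14:40? ✓; end 15:00 < 12:20? ✗ → no.
standup: start 06:00 <= 14:40? ✓; end 11:30 < 12:20? ✓ → yes.
Result: standup.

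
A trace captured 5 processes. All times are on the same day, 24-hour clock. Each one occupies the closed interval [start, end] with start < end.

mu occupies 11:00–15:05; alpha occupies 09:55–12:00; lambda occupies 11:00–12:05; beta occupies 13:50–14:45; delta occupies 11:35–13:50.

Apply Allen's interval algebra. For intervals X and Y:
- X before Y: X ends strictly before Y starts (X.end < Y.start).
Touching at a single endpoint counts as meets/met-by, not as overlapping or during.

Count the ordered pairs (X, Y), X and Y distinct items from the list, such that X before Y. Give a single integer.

2

Checking all 20 ordered pairs for relation 'before'; matching pairs in alphabetical order:
(alpha, beta): alpha before beta ✓
(lambda, beta): lambda before beta ✓
Count: 2.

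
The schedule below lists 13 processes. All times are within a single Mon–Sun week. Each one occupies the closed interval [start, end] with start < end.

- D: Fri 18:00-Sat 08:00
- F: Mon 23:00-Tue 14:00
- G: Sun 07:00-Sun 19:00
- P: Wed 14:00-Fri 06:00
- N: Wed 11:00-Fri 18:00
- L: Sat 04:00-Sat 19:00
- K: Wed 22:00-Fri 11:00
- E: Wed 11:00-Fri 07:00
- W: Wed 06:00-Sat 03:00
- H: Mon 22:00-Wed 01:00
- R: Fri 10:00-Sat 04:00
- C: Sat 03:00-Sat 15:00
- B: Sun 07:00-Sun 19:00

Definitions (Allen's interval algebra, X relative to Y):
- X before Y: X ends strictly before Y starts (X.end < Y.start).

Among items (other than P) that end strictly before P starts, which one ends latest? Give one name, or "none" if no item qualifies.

H

Target P = [Wed 14:00, Fri 06:00].
B [Sun 07:00, Sun 19:00] → after → excluded.
C [Sat 03:00, Sat 15:00] → after → excluded.
D [Fri 18:00, Sat 08:00] → after → excluded.
E [Wed 11:00, Fri 07:00] → contains → excluded.
F [Mon 23:00, Tue 14:00] → before → candidate.
G [Sun 07:00, Sun 19:00] → after → excluded.
H [Mon 22:00, Wed 01:00] → before → candidate.
K [Wed 22:00, Fri 11:00] → overlapped-by → excluded.
L [Sat 04:00, Sat 19:00] → after → excluded.
N [Wed 11:00, Fri 18:00] → contains → excluded.
R [Fri 10:00, Sat 04:00] → after → excluded.
W [Wed 06:00, Sat 03:00] → contains → excluded.
Among candidates, latest end is Wed 01:00 → H.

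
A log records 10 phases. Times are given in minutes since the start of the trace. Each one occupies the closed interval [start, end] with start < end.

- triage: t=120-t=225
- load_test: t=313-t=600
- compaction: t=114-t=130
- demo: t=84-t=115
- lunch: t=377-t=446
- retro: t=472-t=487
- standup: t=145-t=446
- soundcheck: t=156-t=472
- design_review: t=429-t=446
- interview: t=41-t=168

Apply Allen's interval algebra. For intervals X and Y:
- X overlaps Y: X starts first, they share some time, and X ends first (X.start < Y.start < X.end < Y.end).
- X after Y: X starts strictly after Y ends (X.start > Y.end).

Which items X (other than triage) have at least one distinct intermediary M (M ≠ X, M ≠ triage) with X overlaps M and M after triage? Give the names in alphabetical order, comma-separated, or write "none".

Target triage = [t=120, t=225].
Intermediaries M with M after triage: design_review, load_test, lunch, retro.
Via design_review — items with X overlaps design_review: none.
Via load_test — items with X overlaps load_test: soundcheck, standup.
Via lunch — items with X overlaps lunch: none.
Via retro — items with X overlaps retro: none.
Union: soundcheck, standup.

soundcheck, standup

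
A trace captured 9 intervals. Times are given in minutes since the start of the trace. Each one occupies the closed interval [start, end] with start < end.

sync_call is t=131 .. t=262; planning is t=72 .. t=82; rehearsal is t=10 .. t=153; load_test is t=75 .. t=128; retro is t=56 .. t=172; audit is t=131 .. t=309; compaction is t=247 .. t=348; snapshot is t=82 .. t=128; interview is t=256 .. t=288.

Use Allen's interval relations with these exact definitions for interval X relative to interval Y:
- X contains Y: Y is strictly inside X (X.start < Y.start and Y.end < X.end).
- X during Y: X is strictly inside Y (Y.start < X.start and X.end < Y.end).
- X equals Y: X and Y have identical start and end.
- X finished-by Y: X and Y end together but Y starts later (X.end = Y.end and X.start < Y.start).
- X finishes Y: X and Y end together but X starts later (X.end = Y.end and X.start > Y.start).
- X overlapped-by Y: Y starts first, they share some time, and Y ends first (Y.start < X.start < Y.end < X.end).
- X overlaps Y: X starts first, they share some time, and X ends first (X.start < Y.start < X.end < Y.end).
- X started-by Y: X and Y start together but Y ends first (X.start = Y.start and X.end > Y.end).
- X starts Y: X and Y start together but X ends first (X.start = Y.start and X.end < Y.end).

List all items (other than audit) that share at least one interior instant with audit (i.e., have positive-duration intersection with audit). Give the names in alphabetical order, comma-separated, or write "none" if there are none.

Target audit = [t=131, t=309].
compaction [t=247, t=348] → overlapped-by → yes.
interview [t=256, t=288] → during → yes.
load_test [t=75, t=128] → before → no.
planning [t=72, t=82] → before → no.
rehearsal [t=10, t=153] → overlaps → yes.
retro [t=56, t=172] → overlaps → yes.
snapshot [t=82, t=128] → before → no.
sync_call [t=131, t=262] → starts → yes.
Result: compaction, interview, rehearsal, retro, sync_call.

compaction, interview, rehearsal, retro, sync_call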